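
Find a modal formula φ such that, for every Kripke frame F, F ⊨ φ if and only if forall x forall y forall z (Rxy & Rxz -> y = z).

◇s → □s

A defining formula is ◇s → □s (the CD axiom).
Suppose ◇s→□s is valid. Take Rxy, Rxz and set V(s)={y}. Then ◇s at x, so □s at x, so s at z, i.e. z=y.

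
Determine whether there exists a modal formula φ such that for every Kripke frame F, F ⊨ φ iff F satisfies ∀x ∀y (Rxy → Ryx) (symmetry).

Definable; q → □◇q defines it

This is a Sahlqvist condition; the B axiom q → □◇q defines it.
Suppose q→□◇q is valid. Take Rxy and set V(q)={x}. Then q at x, so □◇q at x, so ◇q at y, so some z with Ryz has q; z=x, i.e. Ryx.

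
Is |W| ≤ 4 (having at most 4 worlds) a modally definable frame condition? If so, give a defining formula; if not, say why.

If a class were modally definable it would be closed under disjoint unions (Goldblatt–Thomason).
Any modal formula valid on each of 5 disjoint one-world frames is valid on their disjoint union (validity is preserved under disjoint unions). Each one-world frame has |W|=1≤4, but the union has |W|=5.
So no modal formula (or set of formulas) defines exactly the |W|≤4 frames.

No — not modally definable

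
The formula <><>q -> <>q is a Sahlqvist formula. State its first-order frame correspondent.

This is a form of the 4 axiom.
Its frame correspondent is transitivity — forall x forall y forall z (Rxy & Ryz -> Rxz).

transitivity: forall x forall y forall z (Rxy & Ryz -> Rxz)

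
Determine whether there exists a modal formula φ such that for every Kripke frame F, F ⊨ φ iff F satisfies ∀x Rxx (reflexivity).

The condition is reflexivity. A defining modal formula is □q → q.
Suppose □q→q is valid. At any x set V(q)={w : Rxw}. Then □q holds at x, so q holds at x, i.e. Rxx.

Definable; □q → q defines it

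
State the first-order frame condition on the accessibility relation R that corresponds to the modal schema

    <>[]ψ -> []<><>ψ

forall x forall y forall z ((xRy & xRz) -> exists w (yRw & z R^2 w))

This is a Sahlqvist (Geach-type) schema ◇^1□^1ψ → □^1◇^2ψ.
First-order correspondent: forall x forall y forall z ((xRy & xRz) -> exists w (yRw & z R^2 w)).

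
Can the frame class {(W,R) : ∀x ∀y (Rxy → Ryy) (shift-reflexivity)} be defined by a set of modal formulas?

Yes: it is shift-reflexivity, defined by the T□ schema □(□r → r).
Suppose □(□r→r) is valid. Take Rxy and set V(r)={w : Ryw}. Then at y, □r holds; since □(□r→r) at x, □r→r at y, so r at y, i.e. Ryy.

Definable; □(□r → r) defines it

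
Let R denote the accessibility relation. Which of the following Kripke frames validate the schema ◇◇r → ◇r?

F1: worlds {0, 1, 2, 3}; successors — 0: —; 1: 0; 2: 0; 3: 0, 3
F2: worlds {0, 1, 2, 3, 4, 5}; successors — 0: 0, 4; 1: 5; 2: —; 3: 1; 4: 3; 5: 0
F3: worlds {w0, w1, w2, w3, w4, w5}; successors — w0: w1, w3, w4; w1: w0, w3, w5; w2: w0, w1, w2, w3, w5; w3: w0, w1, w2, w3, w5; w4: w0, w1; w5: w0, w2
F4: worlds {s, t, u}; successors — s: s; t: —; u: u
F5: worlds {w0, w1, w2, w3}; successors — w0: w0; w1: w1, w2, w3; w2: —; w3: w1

Frame correspondent (Sahlqvist): ∀x ∀y ∀z (Rxy ∧ Ryz → Rxz) — i.e. transitivity.
F1: ✓.
F2: fails — R31 and R15 but not R35.
F3: fails — Rw1w3 and Rw3w1 but not Rw1w1.
F4: ✓.
F5: fails — Rw3w1 and Rw1w2 but not Rw3w2.

F1, F4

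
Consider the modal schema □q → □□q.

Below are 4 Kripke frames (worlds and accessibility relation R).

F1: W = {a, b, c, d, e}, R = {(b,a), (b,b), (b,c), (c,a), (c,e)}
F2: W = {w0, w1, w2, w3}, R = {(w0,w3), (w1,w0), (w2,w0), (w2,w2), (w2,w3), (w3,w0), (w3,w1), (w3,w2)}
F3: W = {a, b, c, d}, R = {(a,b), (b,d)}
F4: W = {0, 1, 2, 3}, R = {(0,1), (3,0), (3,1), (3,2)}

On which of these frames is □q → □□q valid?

F4

The schema corresponds to transitivity: ∀x ∀y ∀z (Rxy ∧ Ryz → Rxz).
F1: fails — Rbc and Rce but not Rbe.
F2: fails — Rw1w0 and Rw0w3 but not Rw1w3.
F3: fails — Rab and Rbd but not Rad.
F4: holds.
Valid on: F4.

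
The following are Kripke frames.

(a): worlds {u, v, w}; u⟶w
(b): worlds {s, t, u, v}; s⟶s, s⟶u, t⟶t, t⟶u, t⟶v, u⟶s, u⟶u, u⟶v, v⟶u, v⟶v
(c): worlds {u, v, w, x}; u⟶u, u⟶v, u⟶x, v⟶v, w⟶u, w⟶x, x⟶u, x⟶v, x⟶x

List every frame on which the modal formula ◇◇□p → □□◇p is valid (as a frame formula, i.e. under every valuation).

(a), (b), (c)

This is the axiom for a generalized confluence (Geach) condition; its first-order frame correspondent is ∀x ∀y ∀z ((xR²y ∧ xR²z) → ∃w (yRw ∧ zRw)).
(a): ✓.
(b): ✓.
(c): ✓.
Valid on: (a), (b), (c).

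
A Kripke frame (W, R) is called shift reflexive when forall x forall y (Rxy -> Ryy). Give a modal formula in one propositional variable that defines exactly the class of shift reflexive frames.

□(□ψ → ψ)

The condition is shift-reflexivity. The T□ schema □(□ψ → ψ) defines it.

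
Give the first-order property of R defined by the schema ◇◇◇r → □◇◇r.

This is a Sahlqvist (Geach-type) schema ◇^3□^0r → □^1◇^2r.
Minimal-valuation argument: fix x; take any y with xR^3y and any z with xR^1z. Set V(r) to the set of worlds R-reachable from y in exactly 0 steps. Then □^0r holds at y, so the antecedent holds at x; validity forces ◇^2r at z, giving a w with zR^2w and yR^0w.
First-order correspondent: ∀x ∀y ∀z ((xR³y ∧ xRz) → ∃w (y = w ∧ zR²w)).

∀x ∀y ∀z ((xR³y ∧ xRz) → ∃w (y = w ∧ zR²w))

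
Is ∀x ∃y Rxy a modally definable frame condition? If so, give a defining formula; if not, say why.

Yes, by □r → ◇r

This is a Sahlqvist condition; the D axiom □r → ◇r defines it.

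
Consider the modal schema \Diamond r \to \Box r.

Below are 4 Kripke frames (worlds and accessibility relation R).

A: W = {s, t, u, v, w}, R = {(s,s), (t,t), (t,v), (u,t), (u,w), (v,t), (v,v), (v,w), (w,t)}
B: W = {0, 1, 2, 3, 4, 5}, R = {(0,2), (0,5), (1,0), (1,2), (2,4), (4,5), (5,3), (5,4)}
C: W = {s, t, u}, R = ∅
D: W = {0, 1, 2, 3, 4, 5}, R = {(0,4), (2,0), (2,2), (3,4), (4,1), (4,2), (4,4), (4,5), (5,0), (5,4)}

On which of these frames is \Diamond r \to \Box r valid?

The schema corresponds to partial functionality: \forall x \forall y \forall z (Rxy \wedge Rxz \to y = z).
A: fails — t sees both t and v.
B: fails — 0 sees both 2 and 5.
C: condition met.
D: fails — 2 sees both 0 and 2.

C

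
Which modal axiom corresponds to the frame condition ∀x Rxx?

The condition is reflexivity. The T schema □p → p defines it.

□p → p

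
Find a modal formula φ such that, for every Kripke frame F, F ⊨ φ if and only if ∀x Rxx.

A defining formula is □q → q (the T axiom).
Suppose □q→q is valid. At any x set V(q)={w : Rxw}. Then □q holds at x, so q holds at x, i.e. Rxx.

□q → q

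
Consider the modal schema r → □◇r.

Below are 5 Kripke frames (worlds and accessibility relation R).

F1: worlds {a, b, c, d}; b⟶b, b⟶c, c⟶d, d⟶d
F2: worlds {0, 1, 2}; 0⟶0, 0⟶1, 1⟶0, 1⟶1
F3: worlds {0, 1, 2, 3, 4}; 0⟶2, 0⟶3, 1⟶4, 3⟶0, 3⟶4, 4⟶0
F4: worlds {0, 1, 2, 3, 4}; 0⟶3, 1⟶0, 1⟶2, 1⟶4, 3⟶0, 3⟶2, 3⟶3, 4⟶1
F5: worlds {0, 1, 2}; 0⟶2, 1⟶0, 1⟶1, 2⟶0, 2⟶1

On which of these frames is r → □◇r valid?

This is the axiom for symmetry; its first-order frame correspondent is ∀x ∀y (Rxy → Ryx).
F1: fails — Rbc but not Rcb.
F2: ✓.
F3: fails — R34 but not R43.
F4: fails — R10 but not R01.
F5: fails — R10 but not R01.
Valid on: F2.

F2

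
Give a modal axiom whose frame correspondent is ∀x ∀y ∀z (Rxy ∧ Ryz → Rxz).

A defining formula is □s → □□s (the 4 axiom).

□s → □□s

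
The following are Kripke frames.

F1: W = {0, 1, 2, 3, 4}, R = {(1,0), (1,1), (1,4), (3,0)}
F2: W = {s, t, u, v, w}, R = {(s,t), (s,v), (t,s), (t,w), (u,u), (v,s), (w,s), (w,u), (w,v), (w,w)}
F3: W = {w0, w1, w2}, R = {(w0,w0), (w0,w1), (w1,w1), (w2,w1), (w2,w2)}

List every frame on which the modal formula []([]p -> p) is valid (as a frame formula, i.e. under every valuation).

F3

The schema corresponds to shift-reflexivity: forall x forall y (Rxy -> Ryy).
F1: fails — R10 but not R00.
F2: fails — Rts but not Rss.
F3: ✓.
Valid on: F3.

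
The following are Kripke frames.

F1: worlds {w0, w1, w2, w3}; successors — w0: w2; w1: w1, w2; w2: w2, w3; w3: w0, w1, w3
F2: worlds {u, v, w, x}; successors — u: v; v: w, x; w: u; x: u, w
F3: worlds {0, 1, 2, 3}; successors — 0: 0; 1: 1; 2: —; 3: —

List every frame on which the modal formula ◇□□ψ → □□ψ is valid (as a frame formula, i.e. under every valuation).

This is the axiom for a generalized confluence (Geach) condition; its first-order frame correspondent is ∀x ∀y ∀z ((xRy ∧ xR²z) → ∃w (yR²w ∧ z = w)).
F1: fails — w3Rw0, w3R²w0 but no w with w0R²w and w0=w.
F2: fails — uRv, uR²x but no t with vR²t and x=t.
F3: satisfies the condition.
Valid on: F3.

F3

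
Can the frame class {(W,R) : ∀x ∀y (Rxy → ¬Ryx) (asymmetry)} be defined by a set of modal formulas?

Any modally definable frame class is closed under surjective bounded morphisms.
The 3-cycle (worlds w0,w1,w2 with w0→w1→w2→w0) is asymmetric. Mapping every world to a single reflexive point • is a surjective bounded morphism, and the reflexive point is not asymmetric (R•• but asymmetry requires ¬R••).
So the class is not modally definable.

Not definable by any modal formula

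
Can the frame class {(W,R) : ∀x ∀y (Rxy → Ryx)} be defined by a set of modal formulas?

Yes: it is symmetry, defined by the B schema r → □◇r.
Suppose r→□◇r is valid. Take Rxy and set V(r)={x}. Then r at x, so □◇r at x, so ◇r at y, so some z with Ryz has r; z=x, i.e. Ryx.

Definable; r → □◇r defines it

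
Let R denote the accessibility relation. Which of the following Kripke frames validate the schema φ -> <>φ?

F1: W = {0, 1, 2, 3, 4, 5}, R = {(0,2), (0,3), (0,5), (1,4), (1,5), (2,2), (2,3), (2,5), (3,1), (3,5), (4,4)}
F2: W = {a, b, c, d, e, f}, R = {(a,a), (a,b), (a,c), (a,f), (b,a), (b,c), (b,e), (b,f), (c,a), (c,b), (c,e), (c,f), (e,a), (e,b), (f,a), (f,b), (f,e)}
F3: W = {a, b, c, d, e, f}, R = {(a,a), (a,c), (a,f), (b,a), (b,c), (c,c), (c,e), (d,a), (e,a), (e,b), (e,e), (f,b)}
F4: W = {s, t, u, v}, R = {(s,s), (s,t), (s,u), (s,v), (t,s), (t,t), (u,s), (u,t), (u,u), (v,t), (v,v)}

The schema corresponds to reflexivity: forall x Rxx.
F1: fails — world 0 does not see itself.
F2: fails — world b does not see itself.
F3: fails — world b does not see itself.
F4: condition met.
Valid on: F4.

F4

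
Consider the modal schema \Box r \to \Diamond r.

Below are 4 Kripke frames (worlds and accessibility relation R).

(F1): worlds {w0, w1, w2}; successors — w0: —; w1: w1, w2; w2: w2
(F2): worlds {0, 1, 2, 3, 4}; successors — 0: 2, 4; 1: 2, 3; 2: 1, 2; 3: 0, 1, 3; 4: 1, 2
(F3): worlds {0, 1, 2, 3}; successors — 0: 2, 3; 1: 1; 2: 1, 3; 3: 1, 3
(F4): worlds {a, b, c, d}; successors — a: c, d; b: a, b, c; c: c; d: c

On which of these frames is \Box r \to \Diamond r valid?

(F2), (F3), (F4)

Frame correspondent (Sahlqvist): \forall x \exists y Rxy — i.e. seriality.
(F1): fails — world w0 has no successor.
(F2): condition met.
(F3): condition met.
(F4): condition met.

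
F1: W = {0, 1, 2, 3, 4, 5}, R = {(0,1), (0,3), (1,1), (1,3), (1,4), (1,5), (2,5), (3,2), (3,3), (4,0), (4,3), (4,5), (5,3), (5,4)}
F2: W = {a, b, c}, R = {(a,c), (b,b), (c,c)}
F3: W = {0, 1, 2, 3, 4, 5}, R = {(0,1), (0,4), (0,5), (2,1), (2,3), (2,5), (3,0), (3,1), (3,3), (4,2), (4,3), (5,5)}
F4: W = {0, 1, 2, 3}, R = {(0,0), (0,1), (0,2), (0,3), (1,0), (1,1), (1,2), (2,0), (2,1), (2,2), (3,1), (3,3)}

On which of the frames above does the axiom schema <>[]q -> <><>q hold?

This is the axiom for a generalized confluence (Geach) condition; its first-order frame correspondent is forall x forall y (xRy -> exists w (yRw & x R^2 w)).
F1: condition met.
F2: condition met.
F3: fails — 0R1 but no w with 1Rw and 0R²w.
F4: condition met.

F1, F2, F4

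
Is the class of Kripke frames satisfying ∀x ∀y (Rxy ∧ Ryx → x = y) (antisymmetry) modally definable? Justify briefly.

If a class were modally definable it would be closed under surjective bounded morphisms (Goldblatt–Thomason).
The 6-cycle (worlds 0,1,2,3,4,5 with 0→1→2→3→4→5→0) is antisymmetric. Sending even-indexed worlds to s and odd-indexed worlds to t is a surjective bounded morphism onto the two-world frame with s↔t, which is not antisymmetric.
Hence antisymmetry is not modally definable.

No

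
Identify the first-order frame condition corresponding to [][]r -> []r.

This schema is the C4 axiom.
It corresponds to density: forall x forall y (Rxy -> exists z (Rxz & Rzy)).

density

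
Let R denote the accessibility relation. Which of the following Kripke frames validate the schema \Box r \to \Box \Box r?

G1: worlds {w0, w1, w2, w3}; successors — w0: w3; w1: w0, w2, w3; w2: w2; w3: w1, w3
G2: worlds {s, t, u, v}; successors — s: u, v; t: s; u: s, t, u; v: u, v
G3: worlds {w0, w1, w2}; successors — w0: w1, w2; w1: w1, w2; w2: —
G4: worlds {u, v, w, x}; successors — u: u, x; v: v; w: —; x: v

G3

This is the axiom for transitivity; its first-order frame correspondent is \forall x \forall y \forall z (Rxy \wedge Ryz \to Rxz).
G1: fails — Rw3w1 and Rw1w2 but not Rw3w2.
G2: fails — Rus and Rsv but not Ruv.
G3: satisfies the condition.
G4: fails — Rux and Rxv but not Ruv.
Valid on: G3.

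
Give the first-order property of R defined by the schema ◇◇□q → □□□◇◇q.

∀x ∀y ∀z ((xR²y ∧ xR³z) → ∃w (yRw ∧ zR²w))

This is a Sahlqvist (Geach-type) schema ◇^2□^1q → □^3◇^2q.
Minimal-valuation argument: fix x; take any y with xR^2y and any z with xR^3z. Set V(q) to the set of worlds R-reachable from y in exactly 1 step. Then □^1q holds at y, so the antecedent holds at x; validity forces ◇^2q at z, giving a w with zR^2w and yR^1w.
First-order correspondent: ∀x ∀y ∀z ((xR²y ∧ xR³z) → ∃w (yRw ∧ zR²w)).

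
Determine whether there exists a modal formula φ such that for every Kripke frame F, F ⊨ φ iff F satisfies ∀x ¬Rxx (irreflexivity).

No

Modal frame validity is preserved under surjective bounded morphisms.
The 3-cycle (worlds a,b,c with a→b→c→a) is irreflexive, and the map sending every world to a single reflexive point • is a surjective bounded morphism (forth: every edge maps to (•,•); back: every world has a successor). So any modal formula valid on the 3-cycle is also valid on the reflexive point, which is not irreflexive.
Hence irreflexivity is not modally definable.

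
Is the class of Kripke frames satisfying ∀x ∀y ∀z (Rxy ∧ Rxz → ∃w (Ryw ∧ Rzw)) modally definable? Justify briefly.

Yes — defined by ◇□r → □◇r

Yes: it is convergence, defined by the .2 schema ◇□r → □◇r.
Suppose ◇□r→□◇r is valid. Take Rxy, Rxz and set V(r)={w : Ryw}. Then □r at y so ◇□r at x, so □◇r at x, so ◇r at z, giving w with Rzw and Ryw.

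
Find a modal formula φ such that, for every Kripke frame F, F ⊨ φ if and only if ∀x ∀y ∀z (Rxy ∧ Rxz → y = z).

This is partial functionality; the standard corresponding axiom is CD: ◇r → □r.

◇r → □r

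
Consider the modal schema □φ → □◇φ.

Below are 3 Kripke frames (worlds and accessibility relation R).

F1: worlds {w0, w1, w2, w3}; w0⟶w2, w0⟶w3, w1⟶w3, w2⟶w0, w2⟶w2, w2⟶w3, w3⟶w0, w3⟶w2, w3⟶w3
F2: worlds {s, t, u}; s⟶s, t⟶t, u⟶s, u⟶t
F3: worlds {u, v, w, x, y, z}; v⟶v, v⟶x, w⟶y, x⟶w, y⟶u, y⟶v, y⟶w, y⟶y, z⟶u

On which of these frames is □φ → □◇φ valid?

The schema corresponds to a generalized confluence (Geach) condition: ∀x ∀z (xRz → ∃w (xRw ∧ zRw)).
F1: ✓.
F2: ✓.
F3: fails — vRx but no t with vRt and xRt.

F1, F2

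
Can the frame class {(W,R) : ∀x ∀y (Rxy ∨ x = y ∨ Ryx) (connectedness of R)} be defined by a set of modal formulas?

If a class were modally definable it would be closed under disjoint unions (Goldblatt–Thomason).
Take 4 disjoint single-world reflexive frames: each is trivially connected, but their disjoint union has 4 worlds with no edge between distinct components, so it is not connected.
So the class is not modally definable.

Not definable by any modal formula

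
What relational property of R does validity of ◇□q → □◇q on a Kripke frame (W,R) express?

Convergence

Suppose ◇□q→□◇q is valid. Take Rxy, Rxz and set V(q)={w : Ryw}. Then □q at y so ◇□q at x, so □◇q at x, so ◇q at z, giving w with Rzw and Ryw.
The converse is a direct semantic check.
Frame condition: ∀x ∀y ∀z (Rxy ∧ Rxz → ∃w (Ryw ∧ Rzw)).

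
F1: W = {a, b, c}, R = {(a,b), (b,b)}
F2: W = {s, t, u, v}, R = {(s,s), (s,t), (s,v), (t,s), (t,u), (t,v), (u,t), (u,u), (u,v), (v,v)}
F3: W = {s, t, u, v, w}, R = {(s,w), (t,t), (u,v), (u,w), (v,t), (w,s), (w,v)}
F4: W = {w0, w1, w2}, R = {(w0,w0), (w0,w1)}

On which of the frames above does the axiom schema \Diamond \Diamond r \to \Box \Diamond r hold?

F1

This is the axiom for a generalized confluence (Geach) condition; its first-order frame correspondent is \forall x \forall y \forall z ((x R^2 y \wedge xRz) \to \exists w (y = w \wedge zRw)).
F1: condition met.
F2: fails — sR²s, sRv but no w with s=w and vRw.
F3: fails — uR²s, uRv but no w* with s=w* and vRw*.
F4: fails — w0R²w0, w0Rw1 but no w with w0=w and w1Rw.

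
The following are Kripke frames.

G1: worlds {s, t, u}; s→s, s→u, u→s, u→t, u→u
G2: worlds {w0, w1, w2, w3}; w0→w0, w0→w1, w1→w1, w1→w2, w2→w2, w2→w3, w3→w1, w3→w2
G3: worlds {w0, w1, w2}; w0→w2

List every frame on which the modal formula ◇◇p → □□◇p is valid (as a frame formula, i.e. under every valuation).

The schema corresponds to a generalized confluence (Geach) condition: ∀x ∀y ∀z ((xR²y ∧ xR²z) → ∃w (y = w ∧ zRw)).
G1: fails — sR²s, sR²t but no w with s=w and tRw.
G2: fails — w0R²w0, w0R²w1 but no w with w0=w and w1Rw.
G3: condition met.
Valid on: G3.

G3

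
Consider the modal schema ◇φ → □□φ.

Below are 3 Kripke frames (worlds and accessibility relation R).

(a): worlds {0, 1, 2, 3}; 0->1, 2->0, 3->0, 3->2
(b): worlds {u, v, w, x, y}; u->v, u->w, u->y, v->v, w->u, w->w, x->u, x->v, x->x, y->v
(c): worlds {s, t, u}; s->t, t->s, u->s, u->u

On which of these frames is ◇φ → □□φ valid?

none

This is the axiom for a generalized confluence (Geach) condition; its first-order frame correspondent is ∀x ∀y ∀z ((xRy ∧ xR²z) → ∃w (y = w ∧ z = w)).
(a): fails — 2R0, 2R²1 but 0 ≠ 1.
(b): fails — uRv, uR²u but v ≠ u.
(c): fails — sRt, sR²s but t ≠ s.
Valid on no frame.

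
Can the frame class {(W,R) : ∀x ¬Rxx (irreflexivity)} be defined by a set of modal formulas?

If a class were modally definable it would be closed under surjective bounded morphisms (Goldblatt–Thomason).
The 5-cycle (worlds a,b,c,d,e with a→b→c→d→e→a) is irreflexive, and the map sending every world to a single reflexive point • is a surjective bounded morphism (forth: every edge maps to (•,•); back: every world has a successor). So any modal formula valid on the 5-cycle is also valid on the reflexive point, which is not irreflexive.
Hence irreflexivity is not modally definable.

No — not modally definable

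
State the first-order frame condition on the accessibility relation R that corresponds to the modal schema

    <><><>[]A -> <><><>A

forall x forall y (x R^3 y -> exists w (yRw & x R^3 w))

This is a Sahlqvist (Geach-type) schema ◇^3□^1A → □^0◇^3A.
First-order correspondent: forall x forall y (x R^3 y -> exists w (yRw & x R^3 w)).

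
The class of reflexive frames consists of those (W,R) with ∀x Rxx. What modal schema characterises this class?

This is reflexivity; the standard corresponding axiom is T: □s → s.
Suppose □s→s is valid. At any x set V(s)={w : Rxw}. Then □s holds at x, so s holds at x, i.e. Rxx.

□s → s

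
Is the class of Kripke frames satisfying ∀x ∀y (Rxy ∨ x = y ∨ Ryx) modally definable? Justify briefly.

Any modally definable frame class is closed under disjoint unions.
Take 4 disjoint single-world reflexive frames: each is trivially connected, but their disjoint union has 4 worlds with no edge between distinct components, so it is not connected.
So the class is not modally definable.

Not definable by any modal formula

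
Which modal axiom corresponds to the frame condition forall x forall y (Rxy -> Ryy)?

This is shift-reflexivity; the standard corresponding axiom is T□: □(□q → q).
Suppose □(□q→q) is valid. Take Rxy and set V(q)={w : Ryw}. Then at y, □q holds; since □(□q→q) at x, □q→q at y, so q at y, i.e. Ryy.

□(□q → q)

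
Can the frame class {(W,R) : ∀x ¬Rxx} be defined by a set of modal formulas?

No — not modally definable

Modal frame validity is preserved under surjective bounded morphisms.
The 3-cycle (worlds 0,1,2 with 0→1→2→0) is irreflexive, and the map sending every world to a single reflexive point • is a surjective bounded morphism (forth: every edge maps to (•,•); back: every world has a successor). So any modal formula valid on the 3-cycle is also valid on the reflexive point, which is not irreflexive.
So the class is not modally definable.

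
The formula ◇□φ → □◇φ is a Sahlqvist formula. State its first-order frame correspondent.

Convergence

This schema is the .2 axiom.
Its frame correspondent is convergence — ∀x ∀y ∀z (Rxy ∧ Rxz → ∃w (Ryw ∧ Rzw)).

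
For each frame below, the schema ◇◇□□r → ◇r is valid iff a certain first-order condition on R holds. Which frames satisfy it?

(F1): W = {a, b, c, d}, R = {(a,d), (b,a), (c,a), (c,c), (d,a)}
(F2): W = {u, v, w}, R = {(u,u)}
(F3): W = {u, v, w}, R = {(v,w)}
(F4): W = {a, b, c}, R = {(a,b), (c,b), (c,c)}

This is the axiom for a generalized confluence (Geach) condition; its first-order frame correspondent is ∀x ∀y (xR²y → ∃w (yR²w ∧ xRw)).
(F1): fails — aR²a but no w with aR²w and aRw.
(F2): satisfies the condition.
(F3): satisfies the condition.
(F4): fails — cR²b but no w with bR²w and cRw.

(F2), (F3)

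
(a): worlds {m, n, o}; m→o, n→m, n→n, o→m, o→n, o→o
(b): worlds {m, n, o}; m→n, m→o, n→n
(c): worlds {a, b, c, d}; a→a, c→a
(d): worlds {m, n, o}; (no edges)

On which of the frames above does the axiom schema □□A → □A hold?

(a), (c), (d)

The schema corresponds to density: ∀x ∀y (Rxy → ∃z (Rxz ∧ Rzy)).
(a): ✓.
(b): fails — Rmo but no z with Rmz and Rzo.
(c): ✓.
(d): ✓.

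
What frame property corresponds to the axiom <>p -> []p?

Suppose ◇p→□p is valid. Take Rxy, Rxz and set V(p)={y}. Then ◇p at x, so □p at x, so p at z, i.e. z=y.
The converse is a direct semantic check.
Frame condition: forall x forall y forall z (Rxy & Rxz -> y = z).

Partial functionality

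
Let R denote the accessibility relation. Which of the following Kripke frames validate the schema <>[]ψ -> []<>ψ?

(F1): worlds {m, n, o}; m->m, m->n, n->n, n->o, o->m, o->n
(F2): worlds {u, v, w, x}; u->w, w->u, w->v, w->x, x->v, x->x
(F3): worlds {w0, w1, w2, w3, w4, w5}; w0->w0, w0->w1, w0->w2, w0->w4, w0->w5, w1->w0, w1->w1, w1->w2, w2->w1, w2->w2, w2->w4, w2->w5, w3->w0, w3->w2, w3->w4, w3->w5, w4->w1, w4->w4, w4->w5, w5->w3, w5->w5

Frame correspondent (Sahlqvist): forall x forall y forall z (Rxy & Rxz -> exists w (Ryw & Rzw)) — i.e. convergence.
(F1): condition met.
(F2): fails — Rwu and Rwx but u and x have no common successor.
(F3): fails — Rw0w1 and Rw0w5 but w1 and w5 have no common successor.
Valid on: (F1).

(F1)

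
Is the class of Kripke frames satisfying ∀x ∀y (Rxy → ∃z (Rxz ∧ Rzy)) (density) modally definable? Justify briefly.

This is a Sahlqvist condition; the C4 axiom □□p → □p defines it.
Suppose □□p→□p is valid. Take Rxy and set V(p)={w : xR²w}. Then □□p at x, so □p at x, so p at y, i.e. ∃z(Rxz∧Rzy).

Yes — defined by □□p → □p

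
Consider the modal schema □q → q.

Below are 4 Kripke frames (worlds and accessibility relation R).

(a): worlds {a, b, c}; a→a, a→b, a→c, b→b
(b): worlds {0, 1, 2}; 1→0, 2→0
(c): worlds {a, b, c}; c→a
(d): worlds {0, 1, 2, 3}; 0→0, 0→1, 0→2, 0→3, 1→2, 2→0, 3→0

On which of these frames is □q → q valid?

none

Frame correspondent (Sahlqvist): ∀x Rxx — i.e. reflexivity.
(a): fails — world c does not see itself.
(b): fails — world 0 does not see itself.
(c): fails — world a does not see itself.
(d): fails — world 1 does not see itself.
Valid on no frame.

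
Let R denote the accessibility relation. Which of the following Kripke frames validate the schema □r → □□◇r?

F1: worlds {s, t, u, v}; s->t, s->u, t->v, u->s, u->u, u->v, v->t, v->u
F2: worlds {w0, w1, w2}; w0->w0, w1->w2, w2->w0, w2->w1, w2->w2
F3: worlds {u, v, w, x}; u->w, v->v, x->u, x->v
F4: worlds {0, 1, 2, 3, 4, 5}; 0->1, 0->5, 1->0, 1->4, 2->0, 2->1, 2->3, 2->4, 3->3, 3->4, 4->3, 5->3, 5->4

Frame correspondent (Sahlqvist): ∀x ∀z (xR²z → ∃w (xRw ∧ zRw)) — i.e. a generalized confluence (Geach) condition.
F1: ✓.
F2: fails — w1R²w0 but no w with w1Rw and w0Rw.
F3: fails — xR²w but no t with xRt and wRt.
F4: fails — 0R²3 but no w with 0Rw and 3Rw.
Valid on: F1.

F1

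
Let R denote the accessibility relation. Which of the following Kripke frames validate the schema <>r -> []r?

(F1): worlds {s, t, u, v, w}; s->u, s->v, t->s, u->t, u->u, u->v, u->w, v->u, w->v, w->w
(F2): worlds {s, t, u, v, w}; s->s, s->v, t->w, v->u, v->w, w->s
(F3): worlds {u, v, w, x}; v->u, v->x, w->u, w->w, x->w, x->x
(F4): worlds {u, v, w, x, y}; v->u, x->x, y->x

The schema corresponds to partial functionality: forall x forall y forall z (Rxy & Rxz -> y = z).
(F1): fails — s sees both u and v.
(F2): fails — s sees both s and v.
(F3): fails — v sees both u and x.
(F4): satisfies the condition.

(F4)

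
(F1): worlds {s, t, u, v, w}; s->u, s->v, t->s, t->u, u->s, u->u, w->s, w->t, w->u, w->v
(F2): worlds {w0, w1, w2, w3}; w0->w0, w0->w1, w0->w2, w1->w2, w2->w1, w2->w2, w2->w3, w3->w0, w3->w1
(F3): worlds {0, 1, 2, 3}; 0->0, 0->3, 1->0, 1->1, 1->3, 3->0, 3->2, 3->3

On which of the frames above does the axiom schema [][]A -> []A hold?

Frame correspondent (Sahlqvist): forall x forall y (Rxy -> exists z (Rxz & Rzy)) — i.e. density.
(F1): fails — Rwt but no z with Rwz and Rzt.
(F2): satisfies the condition.
(F3): satisfies the condition.
Valid on: (F2), (F3).

(F2), (F3)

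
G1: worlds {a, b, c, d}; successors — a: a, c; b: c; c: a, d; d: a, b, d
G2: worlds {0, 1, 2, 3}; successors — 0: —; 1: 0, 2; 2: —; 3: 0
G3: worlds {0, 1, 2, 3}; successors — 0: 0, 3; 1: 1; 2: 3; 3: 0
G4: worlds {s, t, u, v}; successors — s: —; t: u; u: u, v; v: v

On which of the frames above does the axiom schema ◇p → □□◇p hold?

The schema corresponds to a generalized confluence (Geach) condition: ∀x ∀y ∀z ((xRy ∧ xR²z) → ∃w (y = w ∧ zRw)).
G1: fails — aRc, aR²c but no w with c=w and cRw.
G2: holds.
G3: fails — 0R3, 0R²3 but no w with 3=w and 3Rw.
G4: fails — tRu, tR²v but no w with u=w and vRw.

G2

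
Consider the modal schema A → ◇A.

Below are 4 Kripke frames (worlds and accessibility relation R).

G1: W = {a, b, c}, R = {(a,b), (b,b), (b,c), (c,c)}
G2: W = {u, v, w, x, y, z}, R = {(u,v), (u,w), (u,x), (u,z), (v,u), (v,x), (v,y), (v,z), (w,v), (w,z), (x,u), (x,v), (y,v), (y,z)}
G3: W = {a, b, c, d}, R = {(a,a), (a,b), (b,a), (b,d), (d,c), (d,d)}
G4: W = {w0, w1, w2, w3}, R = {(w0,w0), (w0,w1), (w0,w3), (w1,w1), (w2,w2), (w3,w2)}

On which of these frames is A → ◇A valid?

The schema corresponds to a generalized confluence (Geach) condition: ∀x ∃w (x = w ∧ xRw).
G1: fails — at a but no w with a=w and aRw.
G2: fails — at u but no t with u=t and uRt.
G3: fails — at b but no w with b=w and bRw.
G4: fails — at w3 but no w with w3=w and w3Rw.
Valid on no frame.

none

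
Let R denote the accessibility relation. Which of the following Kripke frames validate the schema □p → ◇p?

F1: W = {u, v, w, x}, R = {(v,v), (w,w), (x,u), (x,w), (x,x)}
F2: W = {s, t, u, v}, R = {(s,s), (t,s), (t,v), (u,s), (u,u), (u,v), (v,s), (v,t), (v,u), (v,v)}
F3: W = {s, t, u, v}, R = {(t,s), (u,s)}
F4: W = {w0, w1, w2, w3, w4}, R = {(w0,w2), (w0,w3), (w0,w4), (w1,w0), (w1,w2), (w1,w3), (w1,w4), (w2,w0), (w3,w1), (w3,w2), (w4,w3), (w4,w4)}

The schema corresponds to seriality: ∀x ∃y Rxy.
F1: fails — world u has no successor.
F2: ✓.
F3: fails — world s has no successor.
F4: ✓.
Valid on: F2, F4.

F2, F4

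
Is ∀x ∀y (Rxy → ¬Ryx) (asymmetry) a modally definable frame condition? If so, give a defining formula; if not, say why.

If a class were modally definable it would be closed under surjective bounded morphisms (Goldblatt–Thomason).
The 4-cycle (worlds s,t,u,v with s→t→u→v→s) is asymmetric. Mapping every world to a single reflexive point • is a surjective bounded morphism, and the reflexive point is not asymmetric (R•• but asymmetry requires ¬R••).
Hence asymmetry is not modally definable.

No — not modally definable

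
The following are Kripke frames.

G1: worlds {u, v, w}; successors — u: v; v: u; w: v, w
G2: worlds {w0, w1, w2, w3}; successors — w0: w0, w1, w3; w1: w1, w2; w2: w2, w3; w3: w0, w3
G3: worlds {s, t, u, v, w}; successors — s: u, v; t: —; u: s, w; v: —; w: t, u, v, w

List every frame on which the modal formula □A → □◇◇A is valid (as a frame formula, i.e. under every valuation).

Frame correspondent (Sahlqvist): ∀x ∀z (xRz → ∃w (xRw ∧ zR²w)) — i.e. a generalized confluence (Geach) condition.
G1: condition met.
G2: condition met.
G3: fails — sRv but no w* with sRw* and vR²w*.
Valid on: G1, G2.

G1, G2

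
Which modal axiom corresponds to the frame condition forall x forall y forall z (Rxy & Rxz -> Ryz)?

◇q → □◇q

The condition is the Euclidean property. The 5 schema ◇q → □◇q defines it.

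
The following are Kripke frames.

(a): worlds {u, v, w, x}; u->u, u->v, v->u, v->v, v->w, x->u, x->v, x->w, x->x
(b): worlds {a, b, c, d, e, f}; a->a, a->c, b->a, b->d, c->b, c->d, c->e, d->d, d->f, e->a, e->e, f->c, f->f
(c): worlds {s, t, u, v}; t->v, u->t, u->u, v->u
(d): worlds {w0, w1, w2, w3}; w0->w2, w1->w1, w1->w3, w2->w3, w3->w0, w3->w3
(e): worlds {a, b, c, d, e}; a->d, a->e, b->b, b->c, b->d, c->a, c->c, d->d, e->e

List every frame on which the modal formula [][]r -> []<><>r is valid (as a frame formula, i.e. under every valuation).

This is the axiom for a generalized confluence (Geach) condition; its first-order frame correspondent is forall x forall z (xRz -> exists w (x R^2 w & z R^2 w)).
(a): fails — vRw but no t with vR²t and wR²t.
(b): condition met.
(c): condition met.
(d): condition met.
(e): condition met.
Valid on: (b), (c), (d), (e).

(b), (c), (d), (e)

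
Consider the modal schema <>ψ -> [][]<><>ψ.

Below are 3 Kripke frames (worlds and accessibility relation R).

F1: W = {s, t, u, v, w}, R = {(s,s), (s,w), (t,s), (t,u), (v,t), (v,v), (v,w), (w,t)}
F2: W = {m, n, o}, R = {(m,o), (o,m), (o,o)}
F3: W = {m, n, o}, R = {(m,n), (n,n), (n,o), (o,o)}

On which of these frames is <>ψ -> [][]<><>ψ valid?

This is the axiom for a generalized confluence (Geach) condition; its first-order frame correspondent is forall x forall y forall z ((xRy & x R^2 z) -> exists w (y = w & z R^2 w)).
F1: fails — sRw, sR²w but no w* with w=w* and wR²w*.
F2: condition met.
F3: fails — mRn, mR²o but no w with n=w and oR²w.

F2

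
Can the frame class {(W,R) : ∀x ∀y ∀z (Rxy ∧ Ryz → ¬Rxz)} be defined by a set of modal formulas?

If a class were modally definable it would be closed under surjective bounded morphisms (Goldblatt–Thomason).
The 5-cycle (worlds 0,1,2,3,4 with 0→1→2→3→4→0) is intransitive. Mapping every world to a single reflexive point • is a surjective bounded morphism; the reflexive point is not intransitive (R••∧R•• but R••).
So the class is not modally definable.

No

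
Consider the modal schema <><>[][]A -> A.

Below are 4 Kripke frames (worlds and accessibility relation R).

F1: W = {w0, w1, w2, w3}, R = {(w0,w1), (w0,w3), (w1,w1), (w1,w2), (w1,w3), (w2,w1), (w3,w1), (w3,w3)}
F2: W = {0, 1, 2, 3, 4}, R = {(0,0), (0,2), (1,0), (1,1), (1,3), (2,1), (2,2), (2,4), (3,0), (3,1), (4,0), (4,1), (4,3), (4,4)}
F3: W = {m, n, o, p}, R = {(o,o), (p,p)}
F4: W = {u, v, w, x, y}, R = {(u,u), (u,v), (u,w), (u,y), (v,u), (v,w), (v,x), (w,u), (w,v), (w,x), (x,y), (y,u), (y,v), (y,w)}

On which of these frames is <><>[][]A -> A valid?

F3

This is the axiom for a generalized confluence (Geach) condition; its first-order frame correspondent is forall x forall y (x R^2 y -> exists w (y R^2 w & x = w)).
F1: fails — w0R²w1 but no w with w1R²w and w0=w.
F2: fails — 3R²0 but no w with 0R²w and 3=w.
F3: ✓.
F4: fails — yR²x but no t with xR²t and y=t.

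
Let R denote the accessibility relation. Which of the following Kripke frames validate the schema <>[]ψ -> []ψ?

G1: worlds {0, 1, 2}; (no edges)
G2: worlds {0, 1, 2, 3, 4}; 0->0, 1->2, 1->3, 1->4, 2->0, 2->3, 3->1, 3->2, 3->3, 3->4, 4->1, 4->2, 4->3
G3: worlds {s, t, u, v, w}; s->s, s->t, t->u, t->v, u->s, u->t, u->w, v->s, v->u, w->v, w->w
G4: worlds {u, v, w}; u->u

G1, G4

The schema corresponds to the Euclidean property: forall x forall y forall z (Rxy & Rxz -> Ryz).
G1: holds.
G2: fails — R12 and R12 but not R22.
G3: fails — Rst and Rss but not Rts.
G4: holds.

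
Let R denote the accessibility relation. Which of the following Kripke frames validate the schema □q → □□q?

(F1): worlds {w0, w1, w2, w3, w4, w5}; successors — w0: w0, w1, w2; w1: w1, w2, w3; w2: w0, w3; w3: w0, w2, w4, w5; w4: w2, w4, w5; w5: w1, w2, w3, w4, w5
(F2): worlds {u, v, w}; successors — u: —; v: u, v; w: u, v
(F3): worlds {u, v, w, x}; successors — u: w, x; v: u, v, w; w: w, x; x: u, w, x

(F2)

The schema corresponds to transitivity: ∀x ∀y ∀z (Rxy ∧ Ryz → Rxz).
(F1): fails — Rw1w3 and Rw3w4 but not Rw1w4.
(F2): ✓.
(F3): fails — Rwx and Rxu but not Rwu.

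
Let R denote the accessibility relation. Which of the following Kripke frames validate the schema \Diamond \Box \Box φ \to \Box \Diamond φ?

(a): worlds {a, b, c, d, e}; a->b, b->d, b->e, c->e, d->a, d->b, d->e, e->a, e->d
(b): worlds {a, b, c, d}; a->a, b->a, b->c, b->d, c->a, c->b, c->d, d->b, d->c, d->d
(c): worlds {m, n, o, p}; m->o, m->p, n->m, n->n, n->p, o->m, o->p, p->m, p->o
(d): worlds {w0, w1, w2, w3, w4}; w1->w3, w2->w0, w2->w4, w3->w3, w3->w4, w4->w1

This is the axiom for a generalized confluence (Geach) condition; its first-order frame correspondent is \forall x \forall y \forall z ((xRy \wedge xRz) \to \exists w (y R^2 w \wedge zRw)).
(a): fails — dRa, dRa but no w with aR²w and aRw.
(b): fails — bRa, bRd but no w with aR²w and dRw.
(c): ✓.
(d): fails — w2Rw0, w2Rw0 but no w with w0R²w and w0Rw.
Valid on: (c).

(c)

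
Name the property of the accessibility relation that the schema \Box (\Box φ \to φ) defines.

Shift-reflexivity

This is the T□ axiom.
Its frame correspondent is shift-reflexivity — \forall x \forall y (Rxy \to Ryy).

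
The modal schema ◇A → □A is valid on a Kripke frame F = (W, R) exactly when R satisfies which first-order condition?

Suppose ◇A→□A is valid. Take Rxy, Rxz and set V(A)={y}. Then ◇A at x, so □A at x, so A at z, i.e. z=y.
Conversely, on a frame with partial functionality the schema holds at every world under every valuation.
Frame condition: ∀x ∀y ∀z (Rxy ∧ Rxz → y = z).

partial functionality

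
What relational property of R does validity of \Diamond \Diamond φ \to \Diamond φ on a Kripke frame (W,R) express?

transitivity: \forall x \forall y \forall z (Rxy \wedge Ryz \to Rxz)

This is frame-equivalent to □φ → □□φ (substitute ¬φ for φ and contrapose).
Suppose □φ→□□φ is valid. Take Rxy, Ryz and set V(φ)={w : Rxw}. Then □φ at x, so □□φ at x, so □φ at y, so φ at z, i.e. Rxz.
Conversely, any frame satisfying \forall x \forall y \forall z (Rxy \wedge Ryz \to Rxz) validates the schema.
Frame condition: \forall x \forall y \forall z (Rxy \wedge Ryz \to Rxz).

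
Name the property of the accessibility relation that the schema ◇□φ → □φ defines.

This is a form of the 5 axiom.
It corresponds to the Euclidean property: ∀x ∀y ∀z (Rxy ∧ Rxz → Ryz).

the Euclidean property: ∀x ∀y ∀z (Rxy ∧ Rxz → Ryz)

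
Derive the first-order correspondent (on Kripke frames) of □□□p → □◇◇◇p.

This is a Sahlqvist (Geach-type) schema ◇^0□^3p → □^1◇^3p.
First-order correspondent: ∀x ∀z (xRz → ∃w (xR³w ∧ zR³w)).

∀x ∀z (xRz → ∃w (xR³w ∧ zR³w))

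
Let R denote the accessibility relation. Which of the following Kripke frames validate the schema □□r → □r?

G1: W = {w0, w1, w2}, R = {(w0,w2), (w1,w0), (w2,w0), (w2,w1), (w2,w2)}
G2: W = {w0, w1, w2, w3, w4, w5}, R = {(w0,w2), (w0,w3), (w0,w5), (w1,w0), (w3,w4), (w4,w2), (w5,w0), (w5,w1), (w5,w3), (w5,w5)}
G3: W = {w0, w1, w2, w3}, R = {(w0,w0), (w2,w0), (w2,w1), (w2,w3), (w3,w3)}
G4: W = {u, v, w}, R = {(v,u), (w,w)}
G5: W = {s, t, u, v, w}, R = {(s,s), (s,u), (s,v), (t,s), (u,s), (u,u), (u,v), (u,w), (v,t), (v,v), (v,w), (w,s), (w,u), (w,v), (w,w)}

G5

Frame correspondent (Sahlqvist): ∀x ∀y (Rxy → ∃z (Rxz ∧ Rzy)) — i.e. density.
G1: fails — Rw1w0 but no z with Rw1z and Rzw0.
G2: fails — Rw1w0 but no z with Rw1z and Rzw0.
G3: fails — Rw2w1 but no z with Rw2z and Rzw1.
G4: fails — Rvu but no z with Rvz and Rzu.
G5: holds.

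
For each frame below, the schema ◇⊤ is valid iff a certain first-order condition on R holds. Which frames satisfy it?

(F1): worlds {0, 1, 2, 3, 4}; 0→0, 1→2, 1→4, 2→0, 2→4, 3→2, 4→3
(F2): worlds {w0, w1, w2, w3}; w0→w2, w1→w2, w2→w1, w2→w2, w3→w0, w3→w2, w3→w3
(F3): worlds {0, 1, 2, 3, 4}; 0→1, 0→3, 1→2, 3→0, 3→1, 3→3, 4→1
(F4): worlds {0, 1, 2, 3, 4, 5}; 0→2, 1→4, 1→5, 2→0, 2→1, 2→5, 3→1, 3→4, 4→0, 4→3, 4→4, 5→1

This is the axiom for seriality; its first-order frame correspondent is ∀x ∃y Rxy.
(F1): condition met.
(F2): condition met.
(F3): fails — world 2 has no successor.
(F4): condition met.

(F1), (F2), (F4)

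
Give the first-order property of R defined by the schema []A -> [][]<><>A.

This is a Sahlqvist (Geach-type) schema ◇^0□^1A → □^2◇^2A.
Minimal-valuation argument: fix x; take any y with xR^0y and any z with xR^2z. Set V(A) to the set of worlds R-reachable from y in exactly 1 step. Then □^1A holds at y, so the antecedent holds at x; validity forces ◇^2A at z, giving a w with zR^2w and yR^1w.
First-order correspondent: forall x forall z (x R^2 z -> exists w (xRw & z R^2 w)).

forall x forall z (x R^2 z -> exists w (xRw & z R^2 w))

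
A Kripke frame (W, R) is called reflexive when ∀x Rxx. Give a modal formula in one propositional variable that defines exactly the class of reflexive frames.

□q → q

This is reflexivity; the standard corresponding axiom is T: □q → q.
Suppose □q→q is valid. At any x set V(q)={w : Rxw}. Then □q holds at x, so q holds at x, i.e. Rxx.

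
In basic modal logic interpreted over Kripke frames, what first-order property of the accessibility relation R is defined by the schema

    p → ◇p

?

Replacing p by ¬p and contraposing gives the equivalent schema □p → p.
Suppose □p→p is valid. At any x set V(p)={w : Rxw}. Then □p holds at x, so p holds at x, i.e. Rxx.
The converse is a direct semantic check.
So the correspondent is reflexivity.

reflexivity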